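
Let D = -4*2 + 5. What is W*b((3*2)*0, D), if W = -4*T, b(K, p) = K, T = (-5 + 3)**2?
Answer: 0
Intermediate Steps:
T = 4 (T = (-2)**2 = 4)
D = -3 (D = -8 + 5 = -3)
W = -16 (W = -4*4 = -16)
W*b((3*2)*0, D) = -16*3*2*0 = -96*0 = -16*0 = 0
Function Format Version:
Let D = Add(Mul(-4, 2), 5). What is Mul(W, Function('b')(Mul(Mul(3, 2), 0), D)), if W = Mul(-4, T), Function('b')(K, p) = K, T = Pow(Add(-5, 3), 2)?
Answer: 0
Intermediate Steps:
T = 4 (T = Pow(-2, 2) = 4)
D = -3 (D = Add(-8, 5) = -3)
W = -16 (W = Mul(-4, 4) = -16)
Mul(W, Function('b')(Mul(Mul(3, 2), 0), D)) = Mul(-16, Mul(Mul(3, 2), 0)) = Mul(-16, Mul(6, 0)) = Mul(-16, 0) = 0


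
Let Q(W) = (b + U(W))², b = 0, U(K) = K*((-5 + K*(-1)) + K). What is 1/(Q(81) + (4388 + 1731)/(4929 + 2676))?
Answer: 7605/1247416244 ≈ 6.0966e-6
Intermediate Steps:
U(K) = -5*K (U(K) = K*((-5 - K) + K) = K*(-5) = -5*K)
Q(W) = 25*W² (Q(W) = (0 - 5*W)² = (-5*W)² = 25*W²)
1/(Q(81) + (4388 + 1731)/(4929 + 2676)) = 1/(25*81² + (4388 + 1731)/(4929 + 2676)) = 1/(25*6561 + 6119/7605) = 1/(164025 + 6119*(1/7605)) = 1/(164025 + 6119/7605) = 1/(1247416244/7605) = 7605/1247416244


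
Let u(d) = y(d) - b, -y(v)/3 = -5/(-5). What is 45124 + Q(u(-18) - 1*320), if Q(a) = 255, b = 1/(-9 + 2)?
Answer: 45379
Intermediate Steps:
y(v) = -3 (y(v) = -(-15)/(-5) = -(-15)*(-1)/5 = -3*1 = -3)
b = -1/7 (b = 1/(-7) = -1/7 ≈ -0.14286)
u(d) = -20/7 (u(d) = -3 - 1*(-1/7) = -3 + 1/7 = -20/7)
45124 + Q(u(-18) - 1*320) = 45124 + 255 = 45379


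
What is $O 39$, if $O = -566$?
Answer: $-22074$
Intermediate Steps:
$O 39 = \left(-566\right) 39 = -22074$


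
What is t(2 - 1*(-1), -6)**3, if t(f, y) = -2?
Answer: -8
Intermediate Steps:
t(2 - 1*(-1), -6)**3 = (-2)**3 = -8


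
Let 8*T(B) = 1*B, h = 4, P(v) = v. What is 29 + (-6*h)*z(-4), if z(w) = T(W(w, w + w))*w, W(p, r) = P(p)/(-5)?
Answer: 193/5 ≈ 38.600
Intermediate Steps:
W(p, r) = -p/5 (W(p, r) = p/(-5) = p*(-⅕) = -p/5)
T(B) = B/8 (T(B) = (1*B)/8 = B/8)
z(w) = -w²/40 (z(w) = ((-w/5)/8)*w = (-w/40)*w = -w²/40)
29 + (-6*h)*z(-4) = 29 + (-6*4)*(-1/40*(-4)²) = 29 - (-3)*16/5 = 29 - 24*(-⅖) = 29 + 48/5 = 193/5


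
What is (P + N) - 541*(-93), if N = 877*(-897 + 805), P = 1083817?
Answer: 1053446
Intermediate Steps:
N = -80684 (N = 877*(-92) = -80684)
(P + N) - 541*(-93) = (1083817 - 80684) - 541*(-93) = 1003133 + 50313 = 1053446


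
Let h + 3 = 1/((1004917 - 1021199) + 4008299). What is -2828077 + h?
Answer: -11289743437359/3992017 ≈ -2.8281e+6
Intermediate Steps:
h = -11976050/3992017 (h = -3 + 1/((1004917 - 1021199) + 4008299) = -3 + 1/(-16282 + 4008299) = -3 + 1/3992017 = -11976050/3992017 ≈ -3.0000)
-2828077 + h = -2828077 - 11976050/3992017 = -11289743437359/3992017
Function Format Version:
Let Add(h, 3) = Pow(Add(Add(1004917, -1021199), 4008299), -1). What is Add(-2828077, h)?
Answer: Rational(-11289743437359, 3992017) ≈ -2.8281e+6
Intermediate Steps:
h = Rational(-11976050, 3992017) (h = Add(-3, Pow(Add(Add(1004917, -1021199), 4008299), -1)) = Add(-3, Pow(Add(-16282, 4008299), -1)) = Add(-3, Pow(3992017, -1)) = Add(-3, Rational(1, 3992017)) = Rational(-11976050, 3992017) ≈ -3.0000)
Add(-2828077, h) = Add(-2828077, Rational(-11976050, 3992017)) = Rational(-11289743437359, 3992017)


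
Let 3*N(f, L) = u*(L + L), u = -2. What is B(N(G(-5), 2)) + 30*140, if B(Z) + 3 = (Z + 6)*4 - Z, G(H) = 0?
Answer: 4213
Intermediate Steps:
N(f, L) = -4*L/3 (N(f, L) = (-2*(L + L))/3 = (-4*L)/3 = -4*L/3)
B(Z) = 21 + 3*Z (B(Z) = -3 + ((Z + 6)*4 - Z) = -3 + ((6 + Z)*4 - Z) = -3 + ((24 + 4*Z) - Z) = -3 + (24 + 3*Z) = 21 + 3*Z)
B(N(G(-5), 2)) + 30*140 = (21 + 3*(-4/3*2)) + 30*140 = (21 + 3*(-8/3)) + 4200 = (21 - 8) + 4200 = 13 + 4200 = 4213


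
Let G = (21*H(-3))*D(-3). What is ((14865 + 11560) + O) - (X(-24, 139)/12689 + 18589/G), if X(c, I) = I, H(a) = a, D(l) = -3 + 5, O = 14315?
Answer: 65371540667/1598814 ≈ 40888.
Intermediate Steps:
D(l) = 2
G = -126 (G = (21*(-3))*2 = -63*2 = -126)
((14865 + 11560) + O) - (X(-24, 139)/12689 + 18589/G) = ((14865 + 11560) + 14315) - (139/12689 + 18589/(-126)) = (26425 + 14315) - (139*(1/12689) + 18589*(-1/126)) = 40740 - (139/12689 - 18589/126) = 40740 - 1*(-235858307/1598814) = 40740 + 235858307/1598814 = 65371540667/1598814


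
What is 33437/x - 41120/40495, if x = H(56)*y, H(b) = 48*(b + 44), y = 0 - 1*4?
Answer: -428707063/155500800 ≈ -2.7569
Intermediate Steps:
y = -4 (y = 0 - 4 = -4)
H(b) = 2112 + 48*b (H(b) = 48*(44 + b) = 2112 + 48*b)
x = -19200 (x = (2112 + 48*56)*(-4) = (2112 + 2688)*(-4) = 4800*(-4) = -19200)
33437/x - 41120/40495 = 33437/(-19200) - 41120/40495 = 33437*(-1/19200) - 41120*1/40495 = -33437/19200 - 8224/8099 = -428707063/155500800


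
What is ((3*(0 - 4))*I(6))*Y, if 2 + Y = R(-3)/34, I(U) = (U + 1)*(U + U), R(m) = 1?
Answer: 33768/17 ≈ 1986.4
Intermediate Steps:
I(U) = 2*U*(1 + U) (I(U) = (1 + U)*(2*U) = 2*U*(1 + U))
Y = -67/34 (Y = -2 + 1/34 = -67/34 ≈ -1.9706)
((3*(0 - 4))*I(6))*Y = ((3*(0 - 4))*(2*6*(1 + 6)))*(-67/34) = ((3*(-4))*(2*6*7))*(-67/34) = -12*84*(-67/34) = -1008*(-67/34) = 33768/17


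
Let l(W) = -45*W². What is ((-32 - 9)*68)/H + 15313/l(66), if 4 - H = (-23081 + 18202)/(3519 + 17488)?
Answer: -1640252274173/2489650020 ≈ -658.83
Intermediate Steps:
H = 12701/3001 (H = 4 - (-23081 + 18202)/(3519 + 17488) = 4 - (-4879)/21007 = 4 - 1*(-697/3001) = 4 + 697/3001 = 12701/3001 ≈ 4.2323)
((-32 - 9)*68)/H + 15313/l(66) = ((-32 - 9)*68)/(12701/3001) + 15313/((-45*66²)) = -41*68*(3001/12701) + 15313/((-45*4356)) = -2788*3001/12701 + 15313/(-196020) = -8366788/12701 + 15313*(-1/196020) = -8366788/12701 - 15313/196020 = -1640252274173/2489650020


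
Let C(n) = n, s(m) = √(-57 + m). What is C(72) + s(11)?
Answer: 72 + I*√46 ≈ 72.0 + 6.7823*I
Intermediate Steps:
C(72) + s(11) = 72 + √(-57 + 11) = 72 + √(-46) = 72 + I*√46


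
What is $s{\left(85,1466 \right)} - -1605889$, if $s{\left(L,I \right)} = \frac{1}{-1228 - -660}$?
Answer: $\frac{912144951}{568} \approx 1.6059 \cdot 10^{6}$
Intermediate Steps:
$s{\left(L,I \right)} = - \frac{1}{568}$ ($s{\left(L,I \right)} = \frac{1}{-1228 + 660} = \frac{1}{-568} = - \frac{1}{568}$)
$s{\left(85,1466 \right)} - -1605889 = - \frac{1}{568} - -1605889 = - \frac{1}{568} + 1605889 = \frac{912144951}{568}$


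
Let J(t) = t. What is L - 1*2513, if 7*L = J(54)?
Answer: -17537/7 ≈ -2505.3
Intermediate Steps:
L = 54/7 (L = (1/7)*54 = 54/7 ≈ 7.7143)
L - 1*2513 = 54/7 - 1*2513 = 54/7 - 2513 = -17537/7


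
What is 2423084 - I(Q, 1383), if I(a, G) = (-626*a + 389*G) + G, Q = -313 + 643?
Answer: 2090294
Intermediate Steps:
Q = 330
I(a, G) = -626*a + 390*G
2423084 - I(Q, 1383) = 2423084 - (-626*330 + 390*1383) = 2423084 - (-206580 + 539370) = 2423084 - 1*332790 = 2423084 - 332790 = 2090294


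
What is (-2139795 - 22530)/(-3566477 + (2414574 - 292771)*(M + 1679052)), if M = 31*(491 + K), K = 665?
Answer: -720775/1212883645529 ≈ -5.9427e-7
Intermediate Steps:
M = 35836 (M = 31*(491 + 665) = 31*1156 = 35836)
(-2139795 - 22530)/(-3566477 + (2414574 - 292771)*(M + 1679052)) = (-2139795 - 22530)/(-3566477 + (2414574 - 292771)*(35836 + 1679052)) = -2162325/(-3566477 + 2121803*1714888) = -2162325/(-3566477 + 3638654503064) = -2162325/3638650936587 = -2162325*1/3638650936587 = -720775/1212883645529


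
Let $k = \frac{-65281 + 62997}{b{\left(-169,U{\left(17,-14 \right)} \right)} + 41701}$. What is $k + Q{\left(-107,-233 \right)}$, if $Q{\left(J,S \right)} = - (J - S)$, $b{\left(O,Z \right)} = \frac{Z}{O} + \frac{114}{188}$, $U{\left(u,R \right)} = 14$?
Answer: $- \frac{83507554402}{662470403} \approx -126.05$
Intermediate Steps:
$b{\left(O,Z \right)} = \frac{57}{94} + \frac{Z}{O}$ ($b{\left(O,Z \right)} = \frac{Z}{O} + 114 \cdot \frac{1}{188} = \frac{Z}{O} + \frac{57}{94} = \frac{57}{94} + \frac{Z}{O}$)
$Q{\left(J,S \right)} = S - J$
$k = - \frac{36283624}{662470403}$ ($k = \frac{-65281 + 62997}{\left(\frac{57}{94} + \frac{14}{-169}\right) + 41701} = - \frac{2284}{\left(\frac{57}{94} + 14 \left(- \frac{1}{169}\right)\right) + 41701} = - \frac{2284}{\left(\frac{57}{94} - \frac{14}{169}\right) + 41701} = - \frac{2284}{\frac{8317}{15886} + 41701} = - \frac{2284}{\frac{662470403}{15886}} = \left(-2284\right) \frac{15886}{662470403} = - \frac{36283624}{662470403} \approx -0.05477$)
$k + Q{\left(-107,-233 \right)} = - \frac{36283624}{662470403} - 126 = - \frac{83507554402}{662470403}$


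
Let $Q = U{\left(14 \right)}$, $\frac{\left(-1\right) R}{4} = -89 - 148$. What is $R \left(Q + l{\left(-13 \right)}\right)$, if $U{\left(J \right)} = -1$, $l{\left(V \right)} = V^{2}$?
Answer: $159264$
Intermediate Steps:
$R = 948$ ($R = - 4 \left(-89 - 148\right) = \left(-4\right) \left(-237\right) = 948$)
$Q = -1$
$R \left(Q + l{\left(-13 \right)}\right) = 948 \left(-1 + \left(-13\right)^{2}\right) = 948 \left(-1 + 169\right) = 948 \cdot 168 = 159264$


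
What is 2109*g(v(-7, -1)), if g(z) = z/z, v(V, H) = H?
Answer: 2109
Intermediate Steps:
g(z) = 1
2109*g(v(-7, -1)) = 2109*1 = 2109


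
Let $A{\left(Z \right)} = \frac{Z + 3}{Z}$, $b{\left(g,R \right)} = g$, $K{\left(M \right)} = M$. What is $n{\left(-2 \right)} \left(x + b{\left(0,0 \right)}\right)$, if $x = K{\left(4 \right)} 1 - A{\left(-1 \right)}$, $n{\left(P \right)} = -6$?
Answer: $-36$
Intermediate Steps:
$A{\left(Z \right)} = \frac{3 + Z}{Z}$
$x = 6$ ($x = 4 \cdot 1 - \frac{3 - 1}{-1} = 4 - \left(-1\right) 2 = 4 - -2 = 4 + 2 = 6$)
$n{\left(-2 \right)} \left(x + b{\left(0,0 \right)}\right) = - 6 \left(6 + 0\right) = \left(-6\right) 6 = -36$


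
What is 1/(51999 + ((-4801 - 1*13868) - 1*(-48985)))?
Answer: 1/82315 ≈ 1.2148e-5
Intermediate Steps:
1/(51999 + ((-4801 - 1*13868) - 1*(-48985))) = 1/(51999 + ((-4801 - 13868) + 48985)) = 1/(51999 + (-18669 + 48985)) = 1/(51999 + 30316) = 1/82315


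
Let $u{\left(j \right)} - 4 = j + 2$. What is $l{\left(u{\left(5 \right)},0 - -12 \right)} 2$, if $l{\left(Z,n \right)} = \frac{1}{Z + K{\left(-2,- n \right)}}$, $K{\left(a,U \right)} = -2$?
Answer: $\frac{2}{9} \approx 0.22222$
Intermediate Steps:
$u{\left(j \right)} = 6 + j$ ($u{\left(j \right)} = 4 + \left(j + 2\right) = 4 + \left(2 + j\right) = 6 + j$)
$l{\left(Z,n \right)} = \frac{1}{-2 + Z}$ ($l{\left(Z,n \right)} = \frac{1}{Z - 2} = \frac{1}{-2 + Z}$)
$l{\left(u{\left(5 \right)},0 - -12 \right)} 2 = \frac{1}{-2 + \left(6 + 5\right)} 2 = \frac{1}{-2 + 11} \cdot 2 = \frac{1}{9} \cdot 2 = \frac{2}{9}$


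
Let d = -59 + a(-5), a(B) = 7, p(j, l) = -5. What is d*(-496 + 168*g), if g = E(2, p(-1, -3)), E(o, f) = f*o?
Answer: 113152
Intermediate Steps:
g = -10 (g = -5*2 = -10)
d = -52 (d = -59 + 7 = -52)
d*(-496 + 168*g) = -52*(-496 + 168*(-10)) = -52*(-496 - 1680) = -52*(-2176) = 113152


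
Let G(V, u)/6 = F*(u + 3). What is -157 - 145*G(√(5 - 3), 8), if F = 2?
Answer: -19297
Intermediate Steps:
G(V, u) = 36 + 12*u (G(V, u) = 6*(2*(u + 3)) = 6*(2*(3 + u)) = 6*(6 + 2*u) = 36 + 12*u)
-157 - 145*G(√(5 - 3), 8) = -157 - 145*(36 + 12*8) = -157 - 145*(36 + 96) = -157 - 145*132 = -157 - 19140 = -19297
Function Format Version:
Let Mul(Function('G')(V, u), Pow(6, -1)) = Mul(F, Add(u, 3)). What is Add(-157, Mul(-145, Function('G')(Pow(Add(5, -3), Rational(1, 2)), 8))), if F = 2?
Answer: -19297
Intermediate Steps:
Function('G')(V, u) = Add(36, Mul(12, u)) (Function('G')(V, u) = Mul(6, Mul(2, Add(u, 3))) = Mul(6, Mul(2, Add(3, u))) = Mul(6, Add(6, Mul(2, u))) = Add(36, Mul(12, u)))
Add(-157, Mul(-145, Function('G')(Pow(Add(5, -3), Rational(1, 2)), 8))) = Add(-157, Mul(-145, Add(36, Mul(12, 8)))) = Add(-157, Mul(-145, Add(36, 96))) = Add(-157, Mul(-145, 132)) = Add(-157, -19140) = -19297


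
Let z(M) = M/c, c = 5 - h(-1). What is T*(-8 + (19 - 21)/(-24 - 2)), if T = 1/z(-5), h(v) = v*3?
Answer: 824/65 ≈ 12.677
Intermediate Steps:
h(v) = 3*v
c = 8 (c = 5 - 3*(-1) = 5 - 1*(-3) = 5 + 3 = 8)
z(M) = M/8
T = -8/5 (T = 1/((⅛)*(-5)) = 1/(-5/8) = -8/5 ≈ -1.6000)
T*(-8 + (19 - 21)/(-24 - 2)) = -8*(-8 + (19 - 21)/(-24 - 2))/5 = -8*(-8 - 2/(-26))/5 = -8*(-8 - 2*(-1/26))/5 = -8*(-8 + 1/13)/5 = -8/5*(-103/13) = 824/65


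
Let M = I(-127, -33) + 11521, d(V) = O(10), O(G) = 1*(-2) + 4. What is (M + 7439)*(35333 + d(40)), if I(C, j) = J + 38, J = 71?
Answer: 673803115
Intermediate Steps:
I(C, j) = 109 (I(C, j) = 71 + 38 = 109)
O(G) = 2 (O(G) = -2 + 4 = 2)
d(V) = 2
M = 11630 (M = 109 + 11521 = 11630)
(M + 7439)*(35333 + d(40)) = (11630 + 7439)*(35333 + 2) = 19069*35335 = 673803115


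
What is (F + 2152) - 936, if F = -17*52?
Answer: 332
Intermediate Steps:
F = -884
(F + 2152) - 936 = (-884 + 2152) - 936 = 1268 - 936 = 332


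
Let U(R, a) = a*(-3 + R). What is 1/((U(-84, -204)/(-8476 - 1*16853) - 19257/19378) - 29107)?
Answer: -163608454/4762428497677 ≈ -3.4354e-5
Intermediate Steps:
1/((U(-84, -204)/(-8476 - 1*16853) - 19257/19378) - 29107) = 1/(((-204*(-3 - 84))/(-8476 - 1*16853) - 19257/19378) - 29107) = 1/(((-204*(-87))/(-8476 - 16853) - 19257*1/19378) - 29107) = 1/((17748/(-25329) - 19257/19378) - 29107) = 1/((17748*(-1/25329) - 19257/19378) - 29107) = 1/((-5916/8443 - 19257/19378) - 29107) = 1/(-277227099/163608454 - 29107) = 1/(-4762428497677/163608454) = -163608454/4762428497677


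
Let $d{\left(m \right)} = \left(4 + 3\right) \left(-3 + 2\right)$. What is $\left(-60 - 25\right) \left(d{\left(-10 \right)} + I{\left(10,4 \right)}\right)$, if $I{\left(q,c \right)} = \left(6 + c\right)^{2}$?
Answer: $-7905$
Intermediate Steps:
$d{\left(m \right)} = -7$ ($d{\left(m \right)} = 7 \left(-1\right) = -7$)
$\left(-60 - 25\right) \left(d{\left(-10 \right)} + I{\left(10,4 \right)}\right) = \left(-60 - 25\right) \left(-7 + \left(6 + 4\right)^{2}\right) = - 85 \left(-7 + 10^{2}\right) = - 85 \left(-7 + 100\right) = \left(-85\right) 93 = -7905$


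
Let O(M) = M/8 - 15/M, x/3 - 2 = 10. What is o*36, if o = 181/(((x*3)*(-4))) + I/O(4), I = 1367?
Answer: -2364529/156 ≈ -15157.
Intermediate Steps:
x = 36 (x = 6 + 3*10 = 6 + 30 = 36)
O(M) = -15/M + M/8 (O(M) = M*(⅛) - 15/M = M/8 - 15/M = -15/M + M/8)
o = -2364529/5616 (o = 181/(((36*3)*(-4))) + 1367/(-15/4 + (⅛)*4) = 181/((108*(-4))) + 1367/(-15*¼ + ½) = 181/(-432) + 1367/(-15/4 + ½) = 181*(-1/432) + 1367/(-13/4) = -181/432 + 1367*(-4/13) = -181/432 - 5468/13 = -2364529/5616 ≈ -421.03)
o*36 = -2364529/5616*36 = -2364529/156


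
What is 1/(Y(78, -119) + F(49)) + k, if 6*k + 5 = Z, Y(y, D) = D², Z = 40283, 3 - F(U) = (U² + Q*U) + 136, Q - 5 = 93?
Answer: 45816226/6825 ≈ 6713.0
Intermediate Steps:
Q = 98 (Q = 5 + 93 = 98)
F(U) = -133 - U² - 98*U (F(U) = 3 - ((U² + 98*U) + 136) = 3 - (136 + U² + 98*U) = 3 + (-136 - U² - 98*U) = -133 - U² - 98*U)
k = 6713 (k = -⅚ + (⅙)*40283 = -⅚ + 40283/6 = 6713)
1/(Y(78, -119) + F(49)) + k = 1/((-119)² + (-133 - 1*49² - 98*49)) + 6713 = 1/(14161 + (-133 - 1*2401 - 4802)) + 6713 = 1/(14161 + (-133 - 2401 - 4802)) + 6713 = 1/(14161 - 7336) + 6713 = 1/6825 + 6713 = 45816226/6825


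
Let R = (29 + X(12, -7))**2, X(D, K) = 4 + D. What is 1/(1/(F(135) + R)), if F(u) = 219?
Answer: 2244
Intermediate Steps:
R = 2025 (R = (29 + (4 + 12))**2 = (29 + 16)**2 = 45**2 = 2025)
1/(1/(F(135) + R)) = 1/(1/(219 + 2025)) = 1/(1/2244) = 2244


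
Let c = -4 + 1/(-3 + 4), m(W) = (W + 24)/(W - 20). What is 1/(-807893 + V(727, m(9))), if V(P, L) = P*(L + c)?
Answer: -1/812255 ≈ -1.2311e-6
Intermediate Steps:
m(W) = (24 + W)/(-20 + W)
c = -3 (c = -4 + 1/1 = -4 + 1 = -3)
V(P, L) = P*(-3 + L) (V(P, L) = P*(L - 3) = P*(-3 + L))
1/(-807893 + V(727, m(9))) = 1/(-807893 + 727*(-3 + (24 + 9)/(-20 + 9))) = 1/(-807893 + 727*(-3 + 33/(-11))) = 1/(-807893 + 727*(-3 - 1/11*33)) = 1/(-807893 + 727*(-3 - 3)) = 1/(-807893 + 727*(-6)) = 1/(-807893 - 4362) = 1/(-812255) = -1/812255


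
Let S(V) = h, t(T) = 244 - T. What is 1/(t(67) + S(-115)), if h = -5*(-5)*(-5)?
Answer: 1/52 ≈ 0.019231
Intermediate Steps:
h = -125 (h = 25*(-5) = -125)
S(V) = -125
1/(t(67) + S(-115)) = 1/((244 - 1*67) - 125) = 1/((244 - 67) - 125) = 1/(177 - 125) = 1/52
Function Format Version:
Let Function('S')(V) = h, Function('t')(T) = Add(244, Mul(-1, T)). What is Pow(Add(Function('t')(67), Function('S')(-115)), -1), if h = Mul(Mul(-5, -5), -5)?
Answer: Rational(1, 52) ≈ 0.019231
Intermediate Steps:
h = -125 (h = Mul(25, -5) = -125)
Function('S')(V) = -125
Pow(Add(Function('t')(67), Function('S')(-115)), -1) = Pow(Add(Add(244, Mul(-1, 67)), -125), -1) = Pow(Add(Add(244, -67), -125), -1) = Pow(Add(177, -125), -1) = Pow(52, -1) = Rational(1, 52)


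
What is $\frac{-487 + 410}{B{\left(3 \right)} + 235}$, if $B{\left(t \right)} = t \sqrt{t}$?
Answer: $- \frac{1645}{5018} + \frac{21 \sqrt{3}}{5018} \approx -0.32057$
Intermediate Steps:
$B{\left(t \right)} = t^{\frac{3}{2}}$
$\frac{-487 + 410}{B{\left(3 \right)} + 235} = \frac{-487 + 410}{3^{\frac{3}{2}} + 235} = - \frac{77}{3 \sqrt{3} + 235} = - \frac{77}{235 + 3 \sqrt{3}}$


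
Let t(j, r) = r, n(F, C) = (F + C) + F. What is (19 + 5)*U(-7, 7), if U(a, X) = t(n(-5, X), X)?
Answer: 168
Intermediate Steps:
n(F, C) = C + 2*F (n(F, C) = (C + F) + F = C + 2*F)
U(a, X) = X
(19 + 5)*U(-7, 7) = (19 + 5)*7 = 24*7 = 168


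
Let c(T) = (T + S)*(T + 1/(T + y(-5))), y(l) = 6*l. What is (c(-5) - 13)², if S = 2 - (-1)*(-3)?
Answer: 361201/1225 ≈ 294.86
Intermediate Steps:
S = -1 (S = 2 - 1*3 = 2 - 3 = -1)
c(T) = (-1 + T)*(T + 1/(-30 + T)) (c(T) = (T - 1)*(T + 1/(T + 6*(-5))) = (-1 + T)*(T + 1/(T - 30)) = (-1 + T)*(T + 1/(-30 + T)))
(c(-5) - 13)² = ((-1 + (-5)³ - 31*(-5)² + 31*(-5))/(-30 - 5) - 13)² = ((-1 - 125 - 31*25 - 155)/(-35) - 13)² = (-(-1 - 125 - 775 - 155)/35 - 13)² = (-1/35*(-1056) - 13)² = (1056/35 - 13)² = (601/35)² = 361201/1225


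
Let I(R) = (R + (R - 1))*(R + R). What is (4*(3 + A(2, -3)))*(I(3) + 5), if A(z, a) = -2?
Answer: 140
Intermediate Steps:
I(R) = 2*R*(-1 + 2*R) (I(R) = (R + (-1 + R))*(2*R) = (-1 + 2*R)*(2*R) = 2*R*(-1 + 2*R))
(4*(3 + A(2, -3)))*(I(3) + 5) = (4*(3 - 2))*(2*3*(-1 + 2*3) + 5) = (4*1)*(2*3*(-1 + 6) + 5) = 4*(2*3*5 + 5) = 4*(30 + 5) = 4*35 = 140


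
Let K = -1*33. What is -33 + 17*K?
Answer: -594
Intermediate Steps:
K = -33
-33 + 17*K = -33 + 17*(-33) = -33 - 561 = -594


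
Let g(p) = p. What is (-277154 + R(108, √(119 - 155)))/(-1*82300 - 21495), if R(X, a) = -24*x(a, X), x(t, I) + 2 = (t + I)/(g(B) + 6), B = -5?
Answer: 279698/103795 + 144*I/103795 ≈ 2.6947 + 0.0013874*I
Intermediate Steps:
x(t, I) = -2 + I + t (x(t, I) = -2 + (t + I)/(-5 + 6) = -2 + (I + t)/1 = -2 + (I + t)*1 = -2 + (I + t) = -2 + I + t)
R(X, a) = 48 - 24*X - 24*a (R(X, a) = -24*(-2 + X + a) = 48 - 24*X - 24*a)
(-277154 + R(108, √(119 - 155)))/(-1*82300 - 21495) = (-277154 + (48 - 24*108 - 24*√(119 - 155)))/(-1*82300 - 21495) = (-277154 + (48 - 2592 - 144*I))/(-82300 - 21495) = (-277154 + (48 - 2592 - 144*I))/(-103795) = (-277154 + (48 - 2592 - 144*I))*(-1/103795) = (-277154 + (-2544 - 144*I))*(-1/103795) = (-279698 - 144*I)*(-1/103795) = 279698/103795 + 144*I/103795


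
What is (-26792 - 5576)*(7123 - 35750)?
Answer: 926598736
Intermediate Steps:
(-26792 - 5576)*(7123 - 35750) = -32368*(-28627) = 926598736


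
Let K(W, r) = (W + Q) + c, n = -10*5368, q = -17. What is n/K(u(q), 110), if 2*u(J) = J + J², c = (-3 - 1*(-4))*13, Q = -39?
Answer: -488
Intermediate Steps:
c = 13 (c = (-3 + 4)*13 = 1*13 = 13)
n = -53680
u(J) = J/2 + J²/2 (u(J) = (J + J²)/2 = J/2 + J²/2)
K(W, r) = -26 + W (K(W, r) = (W - 39) + 13 = (-39 + W) + 13 = -26 + W)
n/K(u(q), 110) = -53680/(-26 + (½)*(-17)*(1 - 17)) = -53680/(-26 + (½)*(-17)*(-16)) = -53680/(-26 + 136) = -53680/110 = -53680*1/110 = -488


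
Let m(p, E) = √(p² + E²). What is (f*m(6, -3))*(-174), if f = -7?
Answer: 3654*√5 ≈ 8170.6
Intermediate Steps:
m(p, E) = √(E² + p²)
(f*m(6, -3))*(-174) = -7*√((-3)² + 6²)*(-174) = -7*√(9 + 36)*(-174) = -21*√5*(-174) = 3654*√5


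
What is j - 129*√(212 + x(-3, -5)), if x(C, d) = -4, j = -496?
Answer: -496 - 516*√13 ≈ -2356.5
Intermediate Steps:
j - 129*√(212 + x(-3, -5)) = -496 - 129*√(212 - 4) = -496 - 516*√13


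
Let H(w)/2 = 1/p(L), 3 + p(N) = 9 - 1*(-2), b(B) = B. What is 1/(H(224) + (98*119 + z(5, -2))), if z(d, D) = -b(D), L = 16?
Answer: 4/46657 ≈ 8.5732e-5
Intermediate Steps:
p(N) = 8 (p(N) = -3 + (9 - 1*(-2)) = -3 + (9 + 2) = -3 + 11 = 8)
H(w) = ¼ (H(w) = 2/8 = 2*(⅛) = ¼)
z(d, D) = -D
1/(H(224) + (98*119 + z(5, -2))) = 1/(¼ + (98*119 - 1*(-2))) = 1/(¼ + (11662 + 2)) = 1/(¼ + 11664) = 1/(46657/4) = 4/46657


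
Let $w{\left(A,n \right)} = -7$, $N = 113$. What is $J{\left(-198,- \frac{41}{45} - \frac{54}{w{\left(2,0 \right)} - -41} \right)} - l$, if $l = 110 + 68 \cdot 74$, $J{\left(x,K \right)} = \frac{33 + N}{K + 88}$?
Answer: $- \frac{2302851}{448} \approx -5140.3$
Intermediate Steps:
$J{\left(x,K \right)} = \frac{146}{88 + K}$ ($J{\left(x,K \right)} = \frac{33 + 113}{K + 88} = \frac{146}{88 + K}$)
$l = 5142$ ($l = 110 + 5032 = 5142$)
$J{\left(-198,- \frac{41}{45} - \frac{54}{w{\left(2,0 \right)} - -41} \right)} - l = \frac{146}{88 - \left(\frac{41}{45} + \frac{54}{-7 - -41}\right)} - 5142 = \frac{146}{88 - \left(\frac{41}{45} + \frac{54}{-7 + 41}\right)} - 5142 = \frac{146}{88 - \left(\frac{41}{45} + \frac{54}{34}\right)} - 5142 = \frac{146}{88 - \frac{1912}{765}} - 5142 = \frac{146}{\frac{65408}{765}} - 5142 = 146 \cdot \frac{765}{65408} - 5142 = \frac{765}{448} - 5142 = - \frac{2302851}{448}$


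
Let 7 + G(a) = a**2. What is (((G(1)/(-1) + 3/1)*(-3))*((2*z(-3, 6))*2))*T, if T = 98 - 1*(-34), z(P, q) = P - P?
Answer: 0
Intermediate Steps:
z(P, q) = 0
G(a) = -7 + a**2
T = 132 (T = 98 + 34 = 132)
(((G(1)/(-1) + 3/1)*(-3))*((2*z(-3, 6))*2))*T = ((((-7 + 1**2)/(-1) + 3/1)*(-3))*((2*0)*2))*132 = ((((-7 + 1)*(-1) + 3*1)*(-3))*(0*2))*132 = (((-6*(-1) + 3)*(-3))*0)*132 = (((6 + 3)*(-3))*0)*132 = ((9*(-3))*0)*132 = -27*0*132 = 0*132 = 0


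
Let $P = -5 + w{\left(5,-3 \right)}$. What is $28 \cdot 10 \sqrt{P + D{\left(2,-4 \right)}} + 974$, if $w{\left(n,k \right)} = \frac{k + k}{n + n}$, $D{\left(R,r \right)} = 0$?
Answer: $974 + 112 i \sqrt{35} \approx 974.0 + 662.6 i$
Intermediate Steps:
$w{\left(n,k \right)} = \frac{k}{n}$ ($w{\left(n,k \right)} = \frac{2 k}{2 n} = 2 k \frac{1}{2 n} = \frac{k}{n}$)
$P = - \frac{28}{5}$ ($P = -5 - \frac{3}{5} = - \frac{28}{5} \approx -5.6$)
$28 \cdot 10 \sqrt{P + D{\left(2,-4 \right)}} + 974 = 28 \cdot 10 \sqrt{- \frac{28}{5} + 0} + 974 = 280 \sqrt{- \frac{28}{5}} + 974 = 280 \frac{2 i \sqrt{35}}{5} + 974 = 112 i \sqrt{35} + 974 = 974 + 112 i \sqrt{35}$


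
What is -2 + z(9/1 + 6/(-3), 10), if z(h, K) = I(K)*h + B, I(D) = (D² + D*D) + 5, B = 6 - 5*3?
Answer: 1424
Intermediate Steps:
B = -9 (B = 6 - 15 = -9)
I(D) = 5 + 2*D² (I(D) = (D² + D²) + 5 = 2*D² + 5 = 5 + 2*D²)
z(h, K) = -9 + h*(5 + 2*K²) (z(h, K) = (5 + 2*K²)*h - 9 = h*(5 + 2*K²) - 9 = -9 + h*(5 + 2*K²))
-2 + z(9/1 + 6/(-3), 10) = -2 + (-9 + (9/1 + 6/(-3))*(5 + 2*10²)) = -2 + (-9 + (9*1 + 6*(-⅓))*(5 + 2*100)) = -2 + (-9 + (9 - 2)*(5 + 200)) = -2 + (-9 + 7*205) = -2 + (-9 + 1435) = -2 + 1426 = 1424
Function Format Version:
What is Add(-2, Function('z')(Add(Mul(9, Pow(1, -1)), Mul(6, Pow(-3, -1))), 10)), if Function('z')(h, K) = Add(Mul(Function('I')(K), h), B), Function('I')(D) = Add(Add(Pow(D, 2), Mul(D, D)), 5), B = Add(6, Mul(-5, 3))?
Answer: 1424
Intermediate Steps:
B = -9 (B = Add(6, -15) = -9)
Function('I')(D) = Add(5, Mul(2, Pow(D, 2))) (Function('I')(D) = Add(Add(Pow(D, 2), Pow(D, 2)), 5) = Add(Mul(2, Pow(D, 2)), 5) = Add(5, Mul(2, Pow(D, 2))))
Function('z')(h, K) = Add(-9, Mul(h, Add(5, Mul(2, Pow(K, 2))))) (Function('z')(h, K) = Add(Mul(Add(5, Mul(2, Pow(K, 2))), h), -9) = Add(Mul(h, Add(5, Mul(2, Pow(K, 2)))), -9) = Add(-9, Mul(h, Add(5, Mul(2, Pow(K, 2))))))
Add(-2, Function('z')(Add(Mul(9, Pow(1, -1)), Mul(6, Pow(-3, -1))), 10)) = Add(-2, Add(-9, Mul(Add(Mul(9, Pow(1, -1)), Mul(6, Pow(-3, -1))), Add(5, Mul(2, Pow(10, 2)))))) = Add(-2, Add(-9, Mul(Add(Mul(9, 1), Mul(6, Rational(-1, 3))), Add(5, Mul(2, 100))))) = Add(-2, Add(-9, Mul(Add(9, -2), Add(5, 200)))) = Add(-2, Add(-9, Mul(7, 205))) = Add(-2, Add(-9, 1435)) = Add(-2, 1426) = 1424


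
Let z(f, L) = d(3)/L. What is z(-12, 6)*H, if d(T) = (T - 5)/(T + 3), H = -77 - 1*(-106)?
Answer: -29/18 ≈ -1.6111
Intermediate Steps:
H = 29 (H = -77 + 106 = 29)
d(T) = (-5 + T)/(3 + T)
z(f, L) = -1/(3*L) (z(f, L) = ((-5 + 3)/(3 + 3))/L = (-2/6)/L = ((⅙)*(-2))/L = -1/(3*L))
z(-12, 6)*H = -⅓/6*29 = -⅓*⅙*29 = -1/18*29 = -29/18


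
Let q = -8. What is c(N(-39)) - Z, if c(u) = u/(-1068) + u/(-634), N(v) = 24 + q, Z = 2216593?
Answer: -187610218331/84639 ≈ -2.2166e+6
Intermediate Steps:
N(v) = 16 (N(v) = 24 - 8 = 16)
c(u) = -851*u/338556 (c(u) = u*(-1/1068) + u*(-1/634) = -u/1068 - u/634 = -851*u/338556)
c(N(-39)) - Z = -851/338556*16 - 1*2216593 = -3404/84639 - 2216593 = -187610218331/84639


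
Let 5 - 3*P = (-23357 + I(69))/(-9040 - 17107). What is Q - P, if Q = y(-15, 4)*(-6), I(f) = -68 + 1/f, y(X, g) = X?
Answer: 479714219/5412429 ≈ 88.632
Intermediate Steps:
P = 7404391/5412429 (P = 5/3 - (-23357 + (-68 + 1/69))/(3*(-9040 - 17107)) = 5/3 - (-23357 + (-68 + 1/69))/(3*(-26147)) = 5/3 - (-23357 - 4691/69)*(-1)/(3*26147) = 5/3 - (-1616324)*(-1)/(207*26147) = 5/3 - 1/3*1616324/1804143 = 5/3 - 1616324/5412429 = 7404391/5412429 ≈ 1.3680)
Q = 90 (Q = -15*(-6) = 90)
Q - P = 90 - 1*7404391/5412429 = 90 - 7404391/5412429 = 479714219/5412429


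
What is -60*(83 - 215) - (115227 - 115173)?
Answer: 7866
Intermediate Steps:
-60*(83 - 215) - (115227 - 115173) = -60*(-132) - 1*54 = 7920 - 54 = 7866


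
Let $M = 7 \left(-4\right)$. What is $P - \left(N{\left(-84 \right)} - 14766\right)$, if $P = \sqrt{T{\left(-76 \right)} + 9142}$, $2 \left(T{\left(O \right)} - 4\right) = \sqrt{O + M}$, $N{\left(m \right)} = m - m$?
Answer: $14766 + \sqrt{9146 + i \sqrt{26}} \approx 14862.0 + 0.026659 i$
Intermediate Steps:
$M = -28$
$N{\left(m \right)} = 0$
$T{\left(O \right)} = 4 + \frac{\sqrt{-28 + O}}{2}$ ($T{\left(O \right)} = 4 + \frac{\sqrt{O - 28}}{2} = 4 + \frac{\sqrt{-28 + O}}{2}$)
$P = \sqrt{9146 + i \sqrt{26}}$ ($P = \sqrt{\left(4 + \frac{\sqrt{-28 - 76}}{2}\right) + 9142} = \sqrt{\left(4 + \frac{\sqrt{-104}}{2}\right) + 9142} = \sqrt{\left(4 + \frac{2 i \sqrt{26}}{2}\right) + 9142} = \sqrt{\left(4 + i \sqrt{26}\right) + 9142} = \sqrt{9146 + i \sqrt{26}} \approx 95.635 + 0.0267 i$)
$P - \left(N{\left(-84 \right)} - 14766\right) = \sqrt{9146 + i \sqrt{26}} - \left(0 - 14766\right) = \sqrt{9146 + i \sqrt{26}} - -14766 = \sqrt{9146 + i \sqrt{26}} + 14766 = 14766 + \sqrt{9146 + i \sqrt{26}}$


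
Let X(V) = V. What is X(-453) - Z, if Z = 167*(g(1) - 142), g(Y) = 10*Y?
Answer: 21591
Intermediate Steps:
Z = -22044 (Z = 167*(10*1 - 142) = 167*(10 - 142) = 167*(-132) = -22044)
X(-453) - Z = -453 - 1*(-22044) = -453 + 22044 = 21591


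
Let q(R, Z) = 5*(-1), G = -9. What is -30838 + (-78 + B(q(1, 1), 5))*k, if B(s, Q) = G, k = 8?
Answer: -31534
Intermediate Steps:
q(R, Z) = -5
B(s, Q) = -9
-30838 + (-78 + B(q(1, 1), 5))*k = -30838 + (-78 - 9)*8 = -30838 - 87*8 = -30838 - 696 = -31534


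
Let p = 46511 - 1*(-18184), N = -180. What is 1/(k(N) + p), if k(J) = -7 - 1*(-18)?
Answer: 1/64706 ≈ 1.5455e-5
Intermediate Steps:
k(J) = 11 (k(J) = -7 + 18 = 11)
p = 64695 (p = 46511 + 18184 = 64695)
1/(k(N) + p) = 1/(11 + 64695) = 1/64706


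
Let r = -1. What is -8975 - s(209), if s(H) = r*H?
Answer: -8766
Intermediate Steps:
s(H) = -H
-8975 - s(209) = -8975 - (-1)*209 = -8975 - 1*(-209) = -8975 + 209 = -8766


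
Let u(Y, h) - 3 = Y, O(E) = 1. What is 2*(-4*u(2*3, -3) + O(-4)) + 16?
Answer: -54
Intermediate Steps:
u(Y, h) = 3 + Y
2*(-4*u(2*3, -3) + O(-4)) + 16 = 2*(-4*(3 + 2*3) + 1) + 16 = 2*(-4*(3 + 6) + 1) + 16 = 2*(-4*9 + 1) + 16 = 2*(-36 + 1) + 16 = 2*(-35) + 16 = -70 + 16 = -54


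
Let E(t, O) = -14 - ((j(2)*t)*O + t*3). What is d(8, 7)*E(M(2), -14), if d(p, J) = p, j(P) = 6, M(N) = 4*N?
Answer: 5072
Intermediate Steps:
E(t, O) = -14 - 3*t - 6*O*t (E(t, O) = -14 - ((6*t)*O + t*3) = -14 - (6*O*t + 3*t) = -14 - (3*t + 6*O*t) = -14 + (-3*t - 6*O*t) = -14 - 3*t - 6*O*t)
d(8, 7)*E(M(2), -14) = 8*(-14 - 12*2 - 6*(-14)*4*2) = 8*(-14 - 3*8 - 6*(-14)*8) = 8*(-14 - 24 + 672) = 8*634 = 5072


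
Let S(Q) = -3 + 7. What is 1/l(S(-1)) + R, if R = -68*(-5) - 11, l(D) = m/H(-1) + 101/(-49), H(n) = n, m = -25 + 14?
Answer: 144151/438 ≈ 329.11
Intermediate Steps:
m = -11
S(Q) = 4
l(D) = 438/49 (l(D) = -11/(-1) + 101/(-49) = -11*(-1) + 101*(-1/49) = 11 - 101/49 = 438/49)
R = 329 (R = 340 - 11 = 329)
1/l(S(-1)) + R = 1/(438/49) + 329 = 49/438 + 329 = 144151/438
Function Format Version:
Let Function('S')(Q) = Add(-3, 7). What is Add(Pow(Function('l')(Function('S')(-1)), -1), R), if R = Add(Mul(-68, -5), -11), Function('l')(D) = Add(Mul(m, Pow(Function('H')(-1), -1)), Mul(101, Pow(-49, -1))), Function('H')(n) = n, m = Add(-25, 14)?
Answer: Rational(144151, 438) ≈ 329.11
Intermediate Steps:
m = -11
Function('S')(Q) = 4
Function('l')(D) = Rational(438, 49) (Function('l')(D) = Add(Mul(-11, Pow(-1, -1)), Mul(101, Pow(-49, -1))) = Add(Mul(-11, -1), Mul(101, Rational(-1, 49))) = Add(11, Rational(-101, 49)) = Rational(438, 49))
R = 329 (R = Add(340, -11) = 329)
Add(Pow(Function('l')(Function('S')(-1)), -1), R) = Add(Pow(Rational(438, 49), -1), 329) = Add(Rational(49, 438), 329) = Rational(144151, 438)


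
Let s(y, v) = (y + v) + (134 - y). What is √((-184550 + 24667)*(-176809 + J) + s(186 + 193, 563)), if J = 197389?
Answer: I*√3290391443 ≈ 57362.0*I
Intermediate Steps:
s(y, v) = 134 + v (s(y, v) = (v + y) + (134 - y) = 134 + v)
√((-184550 + 24667)*(-176809 + J) + s(186 + 193, 563)) = √((-184550 + 24667)*(-176809 + 197389) + (134 + 563)) = √(-159883*20580 + 697) = √(-3290392140 + 697) = √(-3290391443) = I*√3290391443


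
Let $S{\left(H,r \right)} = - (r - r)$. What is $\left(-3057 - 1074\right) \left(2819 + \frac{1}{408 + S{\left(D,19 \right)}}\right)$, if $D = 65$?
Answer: $- \frac{93162393}{8} \approx -1.1645 \cdot 10^{7}$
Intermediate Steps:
$S{\left(H,r \right)} = 0$ ($S{\left(H,r \right)} = \left(-1\right) 0 = 0$)
$\left(-3057 - 1074\right) \left(2819 + \frac{1}{408 + S{\left(D,19 \right)}}\right) = \left(-3057 - 1074\right) \left(2819 + \frac{1}{408 + 0}\right) = - 4131 \left(2819 + \frac{1}{408}\right) = \left(-4131\right) \frac{1150153}{408} = - \frac{93162393}{8}$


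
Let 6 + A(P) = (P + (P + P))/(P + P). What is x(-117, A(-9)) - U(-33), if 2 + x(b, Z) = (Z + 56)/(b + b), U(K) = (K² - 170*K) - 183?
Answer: -3050527/468 ≈ -6518.2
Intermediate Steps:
U(K) = -183 + K² - 170*K
A(P) = -9/2 (A(P) = -6 + (P + (P + P))/(P + P) = -6 + (P + 2*P)/((2*P)) = -6 + (3*P)*(1/(2*P)) = -6 + 3/2 = -9/2)
x(b, Z) = -2 + (56 + Z)/(2*b) (x(b, Z) = -2 + (Z + 56)/(b + b) = -2 + (56 + Z)/((2*b)) = -2 + (56 + Z)*(1/(2*b)) = -2 + (56 + Z)/(2*b))
x(-117, A(-9)) - U(-33) = (½)*(56 - 9/2 - 4*(-117))/(-117) - (-183 + (-33)² - 170*(-33)) = (½)*(-1/117)*(56 - 9/2 + 468) - (-183 + 1089 + 5610) = (½)*(-1/117)*(1039/2) - 1*6516 = -1039/468 - 6516 = -3050527/468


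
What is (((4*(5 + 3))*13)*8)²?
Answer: 11075584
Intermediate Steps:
(((4*(5 + 3))*13)*8)² = (((4*8)*13)*8)² = ((32*13)*8)² = (416*8)² = 3328² = 11075584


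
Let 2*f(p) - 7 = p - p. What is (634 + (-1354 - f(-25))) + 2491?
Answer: 3535/2 ≈ 1767.5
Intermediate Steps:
f(p) = 7/2 (f(p) = 7/2 + (p - p)/2 = 7/2 + (½)*0 = 7/2 + 0 = 7/2)
(634 + (-1354 - f(-25))) + 2491 = (634 + (-1354 - 1*7/2)) + 2491 = (634 + (-1354 - 7/2)) + 2491 = (634 - 2715/2) + 2491 = -1447/2 + 2491 = 3535/2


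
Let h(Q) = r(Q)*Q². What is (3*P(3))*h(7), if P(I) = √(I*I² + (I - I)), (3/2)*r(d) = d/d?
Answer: 294*√3 ≈ 509.22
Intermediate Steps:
r(d) = ⅔ (r(d) = 2*(d/d)/3 = (⅔)*1 = ⅔)
h(Q) = 2*Q²/3
P(I) = √(I³) (P(I) = √(I³ + 0) = √(I³))
(3*P(3))*h(7) = (3*√(3³))*((⅔)*7²) = (3*√27)*((⅔)*49) = (3*(3*√3))*(98/3) = (9*√3)*(98/3) = 294*√3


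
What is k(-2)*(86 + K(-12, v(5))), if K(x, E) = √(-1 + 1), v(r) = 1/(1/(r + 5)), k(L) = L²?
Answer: 344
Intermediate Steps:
v(r) = 5 + r (v(r) = 1/(1/(5 + r)) = 5 + r)
K(x, E) = 0 (K(x, E) = √0 = 0)
k(-2)*(86 + K(-12, v(5))) = (-2)²*(86 + 0) = 4*86 = 344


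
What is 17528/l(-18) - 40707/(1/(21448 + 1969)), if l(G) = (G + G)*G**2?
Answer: -1389817826293/1458 ≈ -9.5324e+8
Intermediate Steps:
l(G) = 2*G**3 (l(G) = (2*G)*G**2 = 2*G**3)
17528/l(-18) - 40707/(1/(21448 + 1969)) = 17528/((2*(-18)**3)) - 40707/(1/(21448 + 1969)) = 17528/((2*(-5832))) - 40707/(1/23417) = 17528/(-11664) - 40707/1/23417 = 17528*(-1/11664) - 40707*23417 = -2191/1458 - 953235819 = -1389817826293/1458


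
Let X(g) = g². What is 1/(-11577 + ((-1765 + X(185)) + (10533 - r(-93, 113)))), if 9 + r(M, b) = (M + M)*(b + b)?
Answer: 1/73461 ≈ 1.3613e-5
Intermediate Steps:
r(M, b) = -9 + 4*M*b (r(M, b) = -9 + (M + M)*(b + b) = -9 + (2*M)*(2*b) = -9 + 4*M*b)
1/(-11577 + ((-1765 + X(185)) + (10533 - r(-93, 113)))) = 1/(-11577 + ((-1765 + 185²) + (10533 - (-9 + 4*(-93)*113)))) = 1/(-11577 + ((-1765 + 34225) + (10533 - (-9 - 42036)))) = 1/(-11577 + (32460 + (10533 - 1*(-42045)))) = 1/(-11577 + (32460 + (10533 + 42045))) = 1/(-11577 + (32460 + 52578)) = 1/(-11577 + 85038) = 1/73461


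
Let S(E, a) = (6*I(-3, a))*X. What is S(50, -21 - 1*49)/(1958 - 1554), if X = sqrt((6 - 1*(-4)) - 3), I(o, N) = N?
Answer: -105*sqrt(7)/101 ≈ -2.7505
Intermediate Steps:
X = sqrt(7) (X = sqrt((6 + 4) - 3) = sqrt(10 - 3) = sqrt(7) ≈ 2.6458)
S(E, a) = 6*a*sqrt(7) (S(E, a) = (6*a)*sqrt(7) = 6*a*sqrt(7))
S(50, -21 - 1*49)/(1958 - 1554) = (6*(-21 - 1*49)*sqrt(7))/(1958 - 1554) = (6*(-21 - 49)*sqrt(7))/404 = (6*(-70)*sqrt(7))*(1/404) = -420*sqrt(7)*(1/404) = -105*sqrt(7)/101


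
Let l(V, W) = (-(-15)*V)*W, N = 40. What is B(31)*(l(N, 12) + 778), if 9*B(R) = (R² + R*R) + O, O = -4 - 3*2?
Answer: 15253936/9 ≈ 1.6949e+6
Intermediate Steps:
O = -10 (O = -4 - 6 = -10)
B(R) = -10/9 + 2*R²/9 (B(R) = ((R² + R*R) - 10)/9 = ((R² + R²) - 10)/9 = (2*R² - 10)/9 = (-10 + 2*R²)/9 = -10/9 + 2*R²/9)
l(V, W) = 15*V*W (l(V, W) = (15*V)*W = 15*V*W)
B(31)*(l(N, 12) + 778) = (-10/9 + (2/9)*31²)*(15*40*12 + 778) = (-10/9 + (2/9)*961)*(7200 + 778) = (-10/9 + 1922/9)*7978 = (1912/9)*7978 = 15253936/9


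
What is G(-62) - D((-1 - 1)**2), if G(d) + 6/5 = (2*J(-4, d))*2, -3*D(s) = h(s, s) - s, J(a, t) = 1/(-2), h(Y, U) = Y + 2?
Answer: -38/15 ≈ -2.5333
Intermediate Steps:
h(Y, U) = 2 + Y
J(a, t) = -1/2
D(s) = -2/3 (D(s) = -((2 + s) - s)/3 = -1/3*2 = -2/3)
G(d) = -16/5 (G(d) = -6/5 + (2*(-1/2))*2 = -6/5 - 1*2 = -6/5 - 2 = -16/5)
G(-62) - D((-1 - 1)**2) = -16/5 - 1*(-2/3) = -16/5 + 2/3 = -38/15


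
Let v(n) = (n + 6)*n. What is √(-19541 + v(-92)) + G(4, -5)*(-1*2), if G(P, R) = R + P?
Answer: 2 + I*√11629 ≈ 2.0 + 107.84*I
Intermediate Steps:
v(n) = n*(6 + n) (v(n) = (6 + n)*n = n*(6 + n))
G(P, R) = P + R
√(-19541 + v(-92)) + G(4, -5)*(-1*2) = √(-19541 - 92*(6 - 92)) + (4 - 5)*(-1*2) = √(-19541 - 92*(-86)) - 1*(-2) = √(-19541 + 7912) + 2 = √(-11629) + 2 = I*√11629 + 2 = 2 + I*√11629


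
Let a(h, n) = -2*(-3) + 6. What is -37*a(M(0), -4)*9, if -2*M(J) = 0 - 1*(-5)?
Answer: -3996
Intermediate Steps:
M(J) = -5/2 (M(J) = -(0 - 1*(-5))/2 = -(0 + 5)/2 = -1/2*5 = -5/2)
a(h, n) = 12 (a(h, n) = 6 + 6 = 12)
-37*a(M(0), -4)*9 = -37*12*9 = -444*9 = -3996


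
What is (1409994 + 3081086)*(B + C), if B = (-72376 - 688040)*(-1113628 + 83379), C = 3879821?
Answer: 3518409543728127400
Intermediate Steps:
B = 783417823584 (B = -760416*(-1030249) = 783417823584)
(1409994 + 3081086)*(B + C) = (1409994 + 3081086)*(783417823584 + 3879821) = 4491080*783421703405 = 3518409543728127400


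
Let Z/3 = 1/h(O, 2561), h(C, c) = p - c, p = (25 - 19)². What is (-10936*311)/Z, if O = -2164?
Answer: 8587767400/3 ≈ 2.8626e+9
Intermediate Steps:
p = 36 (p = 6² = 36)
h(C, c) = 36 - c
Z = -3/2525 (Z = 3/(36 - 1*2561) = 3/(36 - 2561) = 3/(-2525) = 3*(-1/2525) = -3/2525 ≈ -0.0011881)
(-10936*311)/Z = (-10936*311)/(-3/2525) = -3401096*(-2525/3) = 8587767400/3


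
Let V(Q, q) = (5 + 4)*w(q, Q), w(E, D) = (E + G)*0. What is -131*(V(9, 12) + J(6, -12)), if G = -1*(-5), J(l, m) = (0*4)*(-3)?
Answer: 0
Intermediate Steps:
J(l, m) = 0 (J(l, m) = 0*(-3) = 0)
G = 5
w(E, D) = 0 (w(E, D) = (E + 5)*0 = (5 + E)*0 = 0)
V(Q, q) = 0 (V(Q, q) = (5 + 4)*0 = 9*0 = 0)
-131*(V(9, 12) + J(6, -12)) = -131*(0 + 0) = -131*0 = 0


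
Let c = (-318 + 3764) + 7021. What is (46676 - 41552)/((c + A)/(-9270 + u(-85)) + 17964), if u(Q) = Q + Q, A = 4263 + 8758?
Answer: 755790/2649323 ≈ 0.28528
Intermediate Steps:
A = 13021
c = 10467 (c = 3446 + 7021 = 10467)
u(Q) = 2*Q
(46676 - 41552)/((c + A)/(-9270 + u(-85)) + 17964) = (46676 - 41552)/((10467 + 13021)/(-9270 + 2*(-85)) + 17964) = 5124/(23488/(-9270 - 170) + 17964) = 5124/(23488/(-9440) + 17964) = 5124/(23488*(-1/9440) + 17964) = 5124/(-734/295 + 17964) = 5124/(5298646/295) = 5124*(295/5298646) = 755790/2649323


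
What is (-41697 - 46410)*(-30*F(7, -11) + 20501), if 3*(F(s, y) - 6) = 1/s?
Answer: -12532075359/7 ≈ -1.7903e+9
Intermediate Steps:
F(s, y) = 6 + 1/(3*s)
(-41697 - 46410)*(-30*F(7, -11) + 20501) = (-41697 - 46410)*(-30*(6 + (⅓)/7) + 20501) = -88107*(-30*(6 + (⅓)*(⅐)) + 20501) = -88107*(-30*(6 + 1/21) + 20501) = -88107*(-30*127/21 + 20501) = -88107*(-1270/7 + 20501) = -88107*142237/7 = -12532075359/7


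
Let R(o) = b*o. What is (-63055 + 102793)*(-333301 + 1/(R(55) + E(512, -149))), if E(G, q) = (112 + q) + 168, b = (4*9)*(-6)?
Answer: -155612158196100/11749 ≈ -1.3245e+10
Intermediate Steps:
b = -216 (b = 36*(-6) = -216)
E(G, q) = 280 + q
R(o) = -216*o
(-63055 + 102793)*(-333301 + 1/(R(55) + E(512, -149))) = (-63055 + 102793)*(-333301 + 1/(-216*55 + (280 - 149))) = 39738*(-333301 + 1/(-11880 + 131)) = 39738*(-333301 + 1/(-11749)) = 39738*(-333301 - 1/11749) = 39738*(-3915953450/11749) = -155612158196100/11749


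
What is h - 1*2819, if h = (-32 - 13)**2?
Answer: -794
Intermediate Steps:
h = 2025 (h = (-45)**2 = 2025)
h - 1*2819 = 2025 - 1*2819 = 2025 - 2819 = -794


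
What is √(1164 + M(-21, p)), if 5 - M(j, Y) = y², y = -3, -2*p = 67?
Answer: 2*√290 ≈ 34.059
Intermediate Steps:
p = -67/2 (p = -½*67 = -67/2 ≈ -33.500)
M(j, Y) = -4 (M(j, Y) = 5 - 1*(-3)² = 5 - 1*9 = 5 - 9 = -4)
√(1164 + M(-21, p)) = √(1164 - 4) = √1160 = 2*√290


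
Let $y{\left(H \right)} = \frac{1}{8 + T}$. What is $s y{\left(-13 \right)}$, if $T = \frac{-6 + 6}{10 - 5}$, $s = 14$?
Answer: $\frac{7}{4} \approx 1.75$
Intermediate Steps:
$T = 0$ ($T = \frac{0}{5} = 0 \cdot \frac{1}{5} = 0$)
$y{\left(H \right)} = \frac{1}{8}$ ($y{\left(H \right)} = \frac{1}{8 + 0} = \frac{1}{8}$)
$s y{\left(-13 \right)} = 14 \cdot \frac{1}{8} = \frac{7}{4}$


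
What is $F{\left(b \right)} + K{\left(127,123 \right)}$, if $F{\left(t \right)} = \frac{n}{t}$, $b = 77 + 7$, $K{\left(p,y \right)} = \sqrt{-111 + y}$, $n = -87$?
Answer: $- \frac{29}{28} + 2 \sqrt{3} \approx 2.4284$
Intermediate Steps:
$b = 84$
$F{\left(t \right)} = - \frac{87}{t}$
$F{\left(b \right)} + K{\left(127,123 \right)} = - \frac{87}{84} + \sqrt{-111 + 123} = \left(-87\right) \frac{1}{84} + \sqrt{12} = - \frac{29}{28} + 2 \sqrt{3}$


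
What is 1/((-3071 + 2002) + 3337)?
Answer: 1/2268 ≈ 0.00044092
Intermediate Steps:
1/((-3071 + 2002) + 3337) = 1/(-1069 + 3337) = 1/2268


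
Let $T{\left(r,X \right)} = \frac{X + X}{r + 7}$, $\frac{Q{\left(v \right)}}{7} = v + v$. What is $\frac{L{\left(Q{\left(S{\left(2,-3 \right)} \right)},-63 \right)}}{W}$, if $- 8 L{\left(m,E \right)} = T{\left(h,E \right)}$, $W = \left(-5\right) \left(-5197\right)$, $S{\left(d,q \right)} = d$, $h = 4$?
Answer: $\frac{63}{1143340} \approx 5.5102 \cdot 10^{-5}$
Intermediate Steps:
$W = 25985$
$Q{\left(v \right)} = 14 v$ ($Q{\left(v \right)} = 7 \left(v + v\right) = 7 \cdot 2 v = 14 v$)
$T{\left(r,X \right)} = \frac{2 X}{7 + r}$
$L{\left(m,E \right)} = - \frac{E}{44}$ ($L{\left(m,E \right)} = - \frac{2 E \frac{1}{7 + 4}}{8} = - \frac{2 E \frac{1}{11}}{8} = - \frac{\frac{2}{11} E}{8} = - \frac{E}{44}$)
$\frac{L{\left(Q{\left(S{\left(2,-3 \right)} \right)},-63 \right)}}{W} = \frac{\left(- \frac{1}{44}\right) \left(-63\right)}{25985} = \frac{63}{44} \cdot \frac{1}{25985} = \frac{63}{1143340}$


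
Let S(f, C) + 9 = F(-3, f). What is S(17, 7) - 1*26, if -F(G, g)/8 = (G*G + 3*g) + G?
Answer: -491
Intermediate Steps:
F(G, g) = -24*g - 8*G - 8*G**2 (F(G, g) = -8*((G*G + 3*g) + G) = -8*((G**2 + 3*g) + G) = -8*(G + G**2 + 3*g) = -24*g - 8*G - 8*G**2)
S(f, C) = -57 - 24*f (S(f, C) = -9 + (-24*f - 8*(-3) - 8*(-3)**2) = -9 + (-24*f + 24 - 8*9) = -9 + (-24*f + 24 - 72) = -9 + (-48 - 24*f) = -57 - 24*f)
S(17, 7) - 1*26 = (-57 - 24*17) - 1*26 = (-57 - 408) - 26 = -465 - 26 = -491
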